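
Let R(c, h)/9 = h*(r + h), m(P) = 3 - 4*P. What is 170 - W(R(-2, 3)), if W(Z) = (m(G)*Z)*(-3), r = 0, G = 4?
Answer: -2989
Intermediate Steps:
R(c, h) = 9*h² (R(c, h) = 9*(h*(0 + h)) = 9*(h*h) = 9*h²)
W(Z) = 39*Z (W(Z) = ((3 - 4*4)*Z)*(-3) = ((3 - 16)*Z)*(-3) = -13*Z*(-3) = 39*Z)
170 - W(R(-2, 3)) = 170 - 39*9*3² = 170 - 39*9*9 = 170 - 39*81 = 170 - 1*3159 = 170 - 3159 = -2989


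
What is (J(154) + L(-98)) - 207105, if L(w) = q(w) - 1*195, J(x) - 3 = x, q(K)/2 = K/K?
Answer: -207141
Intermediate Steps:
q(K) = 2 (q(K) = 2*(K/K) = 2*1 = 2)
J(x) = 3 + x
L(w) = -193 (L(w) = 2 - 1*195 = 2 - 195 = -193)
(J(154) + L(-98)) - 207105 = ((3 + 154) - 193) - 207105 = (157 - 193) - 207105 = -36 - 207105 = -207141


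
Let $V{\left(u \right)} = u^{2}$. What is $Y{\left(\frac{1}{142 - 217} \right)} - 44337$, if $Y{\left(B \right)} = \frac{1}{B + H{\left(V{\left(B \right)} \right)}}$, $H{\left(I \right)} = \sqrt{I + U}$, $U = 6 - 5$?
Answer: $- \frac{3325274}{75} + \frac{\sqrt{5626}}{75} \approx -44336.0$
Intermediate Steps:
$U = 1$
$H{\left(I \right)} = \sqrt{1 + I}$ ($H{\left(I \right)} = \sqrt{I + 1} = \sqrt{1 + I}$)
$Y{\left(B \right)} = \frac{1}{B + \sqrt{1 + B^{2}}}$
$Y{\left(\frac{1}{142 - 217} \right)} - 44337 = \frac{1}{\frac{1}{142 - 217} + \sqrt{1 + \left(\frac{1}{142 - 217}\right)^{2}}} - 44337 = \frac{1}{\frac{1}{-75} + \sqrt{1 + \left(\frac{1}{-75}\right)^{2}}} - 44337 = \frac{1}{- \frac{1}{75} + \sqrt{1 + \left(- \frac{1}{75}\right)^{2}}} - 44337 = \frac{1}{- \frac{1}{75} + \sqrt{1 + \frac{1}{5625}}} - 44337 = \frac{1}{- \frac{1}{75} + \sqrt{\frac{5626}{5625}}} - 44337 = \frac{1}{- \frac{1}{75} + \frac{\sqrt{5626}}{75}} - 44337 = -44337 + \frac{1}{- \frac{1}{75} + \frac{\sqrt{5626}}{75}}$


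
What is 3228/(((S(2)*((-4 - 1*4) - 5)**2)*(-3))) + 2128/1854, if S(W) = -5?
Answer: 1896532/783315 ≈ 2.4212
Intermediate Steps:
3228/(((S(2)*((-4 - 1*4) - 5)**2)*(-3))) + 2128/1854 = 3228/((-5*((-4 - 1*4) - 5)**2*(-3))) + 2128/1854 = 3228/((-5*((-4 - 4) - 5)**2*(-3))) + 2128*(1/1854) = 3228/((-5*(-8 - 5)**2*(-3))) + 1064/927 = 3228/((-5*(-13)**2*(-3))) + 1064/927 = 3228/((-5*169*(-3))) + 1064/927 = 3228/((-845*(-3))) + 1064/927 = 3228/2535 + 1064/927 = 3228*(1/2535) + 1064/927 = 1076/845 + 1064/927 = 1896532/783315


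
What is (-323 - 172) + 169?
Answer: -326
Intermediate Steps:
(-323 - 172) + 169 = -495 + 169 = -326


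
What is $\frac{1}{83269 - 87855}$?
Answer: $- \frac{1}{4586} \approx -0.00021805$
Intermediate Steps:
$\frac{1}{83269 - 87855} = \frac{1}{-4586} = - \frac{1}{4586}$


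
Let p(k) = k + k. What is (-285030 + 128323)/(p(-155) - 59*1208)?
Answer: 156707/71582 ≈ 2.1892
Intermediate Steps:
p(k) = 2*k
(-285030 + 128323)/(p(-155) - 59*1208) = (-285030 + 128323)/(2*(-155) - 59*1208) = -156707/(-310 - 71272) = -156707/(-71582) = -156707*(-1/71582) = 156707/71582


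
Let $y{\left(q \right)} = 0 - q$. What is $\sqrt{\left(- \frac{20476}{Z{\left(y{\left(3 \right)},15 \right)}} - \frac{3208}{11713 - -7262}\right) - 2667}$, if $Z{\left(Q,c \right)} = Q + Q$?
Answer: $\frac{\sqrt{10736675103}}{3795} \approx 27.304$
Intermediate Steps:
$y{\left(q \right)} = - q$
$Z{\left(Q,c \right)} = 2 Q$
$\sqrt{\left(- \frac{20476}{Z{\left(y{\left(3 \right)},15 \right)}} - \frac{3208}{11713 - -7262}\right) - 2667} = \sqrt{\left(- \frac{20476}{2 \left(\left(-1\right) 3\right)} - \frac{3208}{11713 - -7262}\right) - 2667} = \sqrt{\left(- \frac{20476}{2 \left(-3\right)} - \frac{3208}{11713 + 7262}\right) - 2667} = \sqrt{\left(- \frac{20476}{-6} - \frac{3208}{18975}\right) - 2667} = \sqrt{\left(\left(-20476\right) \left(- \frac{1}{6}\right) - \frac{3208}{18975}\right) - 2667} = \sqrt{\left(\frac{10238}{3} - \frac{3208}{18975}\right) - 2667} = \sqrt{\frac{64752142}{18975} - 2667} = \sqrt{\frac{14145817}{18975}} = \frac{\sqrt{10736675103}}{3795}$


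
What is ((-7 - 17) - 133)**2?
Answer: 24649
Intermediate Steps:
((-7 - 17) - 133)**2 = (-24 - 133)**2 = (-157)**2 = 24649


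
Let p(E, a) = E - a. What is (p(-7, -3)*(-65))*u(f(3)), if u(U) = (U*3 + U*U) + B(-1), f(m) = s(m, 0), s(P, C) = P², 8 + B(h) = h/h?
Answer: 26260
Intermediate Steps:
B(h) = -7 (B(h) = -8 + h/h = -8 + 1 = -7)
f(m) = m²
u(U) = -7 + U² + 3*U (u(U) = (U*3 + U*U) - 7 = (3*U + U²) - 7 = (U² + 3*U) - 7 = -7 + U² + 3*U)
(p(-7, -3)*(-65))*u(f(3)) = ((-7 - 1*(-3))*(-65))*(-7 + (3²)² + 3*3²) = ((-7 + 3)*(-65))*(-7 + 9² + 3*9) = (-4*(-65))*(-7 + 81 + 27) = 260*101 = 26260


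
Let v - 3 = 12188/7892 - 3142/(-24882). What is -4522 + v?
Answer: -110882786957/24546093 ≈ -4517.3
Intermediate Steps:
v = 114645589/24546093 (v = 3 + (12188/7892 - 3142/(-24882)) = 3 + (12188*(1/7892) - 3142*(-1/24882)) = 3 + (3047/1973 + 1571/12441) = 3 + 41007310/24546093 = 114645589/24546093 ≈ 4.6706)
-4522 + v = -4522 + 114645589/24546093 = -110882786957/24546093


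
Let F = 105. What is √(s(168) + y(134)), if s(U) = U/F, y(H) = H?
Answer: √3390/5 ≈ 11.645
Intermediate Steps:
s(U) = U/105
√(s(168) + y(134)) = √((1/105)*168 + 134) = √(8/5 + 134) = √(678/5) = √3390/5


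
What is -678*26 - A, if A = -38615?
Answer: 20987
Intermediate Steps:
-678*26 - A = -678*26 - 1*(-38615) = -17628 + 38615 = 20987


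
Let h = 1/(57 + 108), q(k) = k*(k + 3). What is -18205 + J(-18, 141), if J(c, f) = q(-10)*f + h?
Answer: -1375274/165 ≈ -8335.0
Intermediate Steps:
q(k) = k*(3 + k)
h = 1/165 ≈ 0.0060606
J(c, f) = 1/165 + 70*f (J(c, f) = (-10*(3 - 10))*f + 1/165 = (-10*(-7))*f + 1/165 = 70*f + 1/165 = 1/165 + 70*f)
-18205 + J(-18, 141) = -18205 + (1/165 + 70*141) = -18205 + (1/165 + 9870) = -18205 + 1628551/165 = -1375274/165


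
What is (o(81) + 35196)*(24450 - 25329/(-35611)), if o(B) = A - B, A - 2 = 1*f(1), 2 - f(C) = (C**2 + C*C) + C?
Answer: 30576002621364/35611 ≈ 8.5861e+8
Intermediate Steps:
f(C) = 2 - C - 2*C**2 (f(C) = 2 - ((C**2 + C*C) + C) = 2 - ((C**2 + C**2) + C) = 2 - (2*C**2 + C) = 2 - (C + 2*C**2) = 2 + (-C - 2*C**2) = 2 - C - 2*C**2)
A = 1 (A = 2 + 1*(2 - 1*1 - 2*1**2) = 2 + 1*(2 - 1 - 2*1) = 2 + 1*(2 - 1 - 2) = 2 + 1*(-1) = 2 - 1 = 1)
o(B) = 1 - B
(o(81) + 35196)*(24450 - 25329/(-35611)) = ((1 - 1*81) + 35196)*(24450 - 25329/(-35611)) = ((1 - 81) + 35196)*(24450 - 25329*(-1/35611)) = (-80 + 35196)*(24450 + 25329/35611) = 35116*(870714279/35611) = 30576002621364/35611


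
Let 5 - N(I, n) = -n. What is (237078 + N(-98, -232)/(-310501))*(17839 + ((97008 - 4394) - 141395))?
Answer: -2277732093989310/310501 ≈ -7.3357e+9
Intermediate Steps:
N(I, n) = 5 + n (N(I, n) = 5 - (-1)*n = 5 + n)
(237078 + N(-98, -232)/(-310501))*(17839 + ((97008 - 4394) - 141395)) = (237078 + (5 - 232)/(-310501))*(17839 + ((97008 - 4394) - 141395)) = (237078 - 227*(-1/310501))*(17839 + (92614 - 141395)) = (237078 + 227/310501)*(17839 - 48781) = (73612956305/310501)*(-30942) = -2277732093989310/310501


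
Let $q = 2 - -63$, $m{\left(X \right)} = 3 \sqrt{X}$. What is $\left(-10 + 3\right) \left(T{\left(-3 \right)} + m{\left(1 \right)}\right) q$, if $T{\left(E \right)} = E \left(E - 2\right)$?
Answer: $-8190$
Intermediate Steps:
$T{\left(E \right)} = E \left(-2 + E\right)$
$q = 65$ ($q = 2 + 63 = 65$)
$\left(-10 + 3\right) \left(T{\left(-3 \right)} + m{\left(1 \right)}\right) q = \left(-10 + 3\right) \left(- 3 \left(-2 - 3\right) + 3 \sqrt{1}\right) 65 = - 7 \left(\left(-3\right) \left(-5\right) + 3 \cdot 1\right) 65 = - 7 \left(15 + 3\right) 65 = \left(-7\right) 18 \cdot 65 = \left(-126\right) 65 = -8190$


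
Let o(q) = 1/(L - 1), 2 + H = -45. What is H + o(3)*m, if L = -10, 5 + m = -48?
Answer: -464/11 ≈ -42.182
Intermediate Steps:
m = -53 (m = -5 - 48 = -53)
H = -47 (H = -2 - 45 = -47)
o(q) = -1/11 (o(q) = 1/(-10 - 1) = 1/(-11) = -1/11)
H + o(3)*m = -47 - 1/11*(-53) = -47 + 53/11 = -464/11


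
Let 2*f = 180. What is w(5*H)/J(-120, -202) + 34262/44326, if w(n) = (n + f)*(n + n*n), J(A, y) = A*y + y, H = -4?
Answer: 1933071/1028483 ≈ 1.8795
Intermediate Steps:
f = 90 (f = (1/2)*180 = 90)
J(A, y) = y + A*y
w(n) = (90 + n)*(n + n**2) (w(n) = (n + 90)*(n + n*n) = (90 + n)*(n + n**2))
w(5*H)/J(-120, -202) + 34262/44326 = ((5*(-4))*(90 + (5*(-4))**2 + 91*(5*(-4))))/((-202*(1 - 120))) + 34262/44326 = (-20*(90 + (-20)**2 + 91*(-20)))/((-202*(-119))) + 34262*(1/44326) = -20*(90 + 400 - 1820)/24038 + 463/599 = -20*(-1330)*(1/24038) + 463/599 = 26600*(1/24038) + 463/599 = 1900/1717 + 463/599 = 1933071/1028483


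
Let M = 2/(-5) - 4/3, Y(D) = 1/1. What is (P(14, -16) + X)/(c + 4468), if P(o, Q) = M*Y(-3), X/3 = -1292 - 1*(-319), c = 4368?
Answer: -43811/132540 ≈ -0.33055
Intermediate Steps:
Y(D) = 1
X = -2919 (X = 3*(-1292 - 1*(-319)) = 3*(-1292 + 319) = 3*(-973) = -2919)
M = -26/15 (M = 2*(-1/5) - 4*1/3 = -2/5 - 4/3 = -26/15 ≈ -1.7333)
P(o, Q) = -26/15 (P(o, Q) = -26/15*1 = -26/15)
(P(14, -16) + X)/(c + 4468) = (-26/15 - 2919)/(4368 + 4468) = -43811/15/8836 = -43811/15*1/8836 = -43811/132540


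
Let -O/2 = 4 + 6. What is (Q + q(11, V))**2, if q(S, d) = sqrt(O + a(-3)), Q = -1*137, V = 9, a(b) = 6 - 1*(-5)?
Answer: 18760 - 822*I ≈ 18760.0 - 822.0*I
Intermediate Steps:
a(b) = 11 (a(b) = 6 + 5 = 11)
O = -20 (O = -2*(4 + 6) = -2*10 = -20)
Q = -137
q(S, d) = 3*I (q(S, d) = sqrt(-20 + 11) = sqrt(-9) = 3*I)
(Q + q(11, V))**2 = (-137 + 3*I)**2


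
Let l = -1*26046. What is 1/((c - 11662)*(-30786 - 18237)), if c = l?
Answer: 1/1848559284 ≈ 5.4096e-10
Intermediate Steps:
l = -26046
c = -26046
1/((c - 11662)*(-30786 - 18237)) = 1/((-26046 - 11662)*(-30786 - 18237)) = 1/(-37708*(-49023)) = 1/1848559284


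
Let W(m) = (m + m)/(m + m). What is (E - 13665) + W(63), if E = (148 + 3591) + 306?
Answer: -9619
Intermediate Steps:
W(m) = 1 (W(m) = (2*m)/((2*m)) = (2*m)*(1/(2*m)) = 1)
E = 4045 (E = 3739 + 306 = 4045)
(E - 13665) + W(63) = (4045 - 13665) + 1 = -9620 + 1 = -9619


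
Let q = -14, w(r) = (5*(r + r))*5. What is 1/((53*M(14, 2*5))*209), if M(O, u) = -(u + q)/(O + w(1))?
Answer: 16/11077 ≈ 0.0014444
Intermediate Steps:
w(r) = 50*r (w(r) = (5*(2*r))*5 = (10*r)*5 = 50*r)
M(O, u) = -(-14 + u)/(50 + O) (M(O, u) = -(u - 14)/(O + 50*1) = -(-14 + u)/(O + 50) = -(-14 + u)/(50 + O))
1/((53*M(14, 2*5))*209) = 1/((53*((14 - 2*5)/(50 + 14)))*209) = 1/((53*((14 - 1*10)/64))*209) = 1/((53*((14 - 10)/64))*209) = 1/((53*((1/64)*4))*209) = 1/((53*(1/16))*209) = 1/((53/16)*209) = 1/(11077/16) = 16/11077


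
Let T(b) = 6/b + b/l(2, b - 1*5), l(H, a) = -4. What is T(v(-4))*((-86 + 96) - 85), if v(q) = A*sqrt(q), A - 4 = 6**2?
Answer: 12045*I/8 ≈ 1505.6*I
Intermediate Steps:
A = 40 (A = 4 + 6**2 = 4 + 36 = 40)
v(q) = 40*sqrt(q)
T(b) = 6/b - b/4 (T(b) = 6/b + b/(-4) = 6/b + b*(-1/4) = 6/b - b/4)
T(v(-4))*((-86 + 96) - 85) = (6/((40*sqrt(-4))) - 10*sqrt(-4))*((-86 + 96) - 85) = (6/((40*(2*I))) - 10*2*I)*(10 - 85) = (6/((80*I)) - 20*I)*(-75) = (6*(-I/80) - 20*I)*(-75) = (-3*I/40 - 20*I)*(-75) = -803*I/40*(-75) = 12045*I/8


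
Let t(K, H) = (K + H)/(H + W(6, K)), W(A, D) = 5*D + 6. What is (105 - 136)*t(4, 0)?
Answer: -62/13 ≈ -4.7692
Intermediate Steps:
W(A, D) = 6 + 5*D
t(K, H) = (H + K)/(6 + H + 5*K) (t(K, H) = (K + H)/(H + (6 + 5*K)) = (H + K)/(6 + H + 5*K))
(105 - 136)*t(4, 0) = (105 - 136)*((0 + 4)/(6 + 0 + 5*4)) = -31*4/(6 + 0 + 20) = -31*4/26 = -31*2/13 = -62/13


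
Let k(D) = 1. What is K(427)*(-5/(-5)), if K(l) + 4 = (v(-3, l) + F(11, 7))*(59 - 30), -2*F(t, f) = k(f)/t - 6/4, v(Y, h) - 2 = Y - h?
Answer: -545405/44 ≈ -12396.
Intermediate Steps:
v(Y, h) = 2 + Y - h (v(Y, h) = 2 + (Y - h) = 2 + Y - h)
F(t, f) = ¾ - 1/(2*t) (F(t, f) = -(1/t - 6/4)/2 = -(1/t - 6*¼)/2 = -(1/t - 3/2)/2 = -(-3/2 + 1/t)/2 = ¾ - 1/(2*t))
K(l) = -553/44 - 29*l (K(l) = -4 + ((2 - 3 - l) + (¼)*(-2 + 3*11)/11)*(59 - 30) = -4 + ((-1 - l) + (¼)*(1/11)*(-2 + 33))*29 = -4 + ((-1 - l) + (¼)*(1/11)*31)*29 = -4 + ((-1 - l) + 31/44)*29 = -4 + (-13/44 - l)*29 = -4 + (-377/44 - 29*l) = -553/44 - 29*l)
K(427)*(-5/(-5)) = (-553/44 - 29*427)*(-5/(-5)) = (-553/44 - 12383)*(-5*(-⅕)) = -545405/44*1 = -545405/44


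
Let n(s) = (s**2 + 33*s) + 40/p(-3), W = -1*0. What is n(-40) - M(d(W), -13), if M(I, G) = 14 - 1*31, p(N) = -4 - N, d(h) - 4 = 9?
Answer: 257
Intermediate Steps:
W = 0
d(h) = 13 (d(h) = 4 + 9 = 13)
M(I, G) = -17 (M(I, G) = 14 - 31 = -17)
n(s) = -40 + s**2 + 33*s (n(s) = (s**2 + 33*s) + 40/(-4 - 1*(-3)) = (s**2 + 33*s) + 40/(-4 + 3) = (s**2 + 33*s) + 40/(-1) = (s**2 + 33*s) + 40*(-1) = (s**2 + 33*s) - 40 = -40 + s**2 + 33*s)
n(-40) - M(d(W), -13) = (-40 + (-40)**2 + 33*(-40)) - 1*(-17) = (-40 + 1600 - 1320) + 17 = 240 + 17 = 257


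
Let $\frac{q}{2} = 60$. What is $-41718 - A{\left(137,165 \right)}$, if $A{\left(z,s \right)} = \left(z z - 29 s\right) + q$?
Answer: $-55822$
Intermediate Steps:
$q = 120$ ($q = 2 \cdot 60 = 120$)
$A{\left(z,s \right)} = 120 + z^{2} - 29 s$ ($A{\left(z,s \right)} = \left(z z - 29 s\right) + 120 = \left(z^{2} - 29 s\right) + 120 = 120 + z^{2} - 29 s$)
$-41718 - A{\left(137,165 \right)} = -41718 - \left(120 + 137^{2} - 4785\right) = -41718 - \left(120 + 18769 - 4785\right) = -41718 - 14104 = -55822$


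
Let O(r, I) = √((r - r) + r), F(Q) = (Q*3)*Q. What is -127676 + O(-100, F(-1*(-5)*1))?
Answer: -127676 + 10*I ≈ -1.2768e+5 + 10.0*I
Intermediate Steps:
F(Q) = 3*Q² (F(Q) = (3*Q)*Q = 3*Q²)
O(r, I) = √r (O(r, I) = √(0 + r) = √r)
-127676 + O(-100, F(-1*(-5)*1)) = -127676 + √(-100) = -127676 + 10*I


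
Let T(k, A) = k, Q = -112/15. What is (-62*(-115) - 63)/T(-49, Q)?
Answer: -7067/49 ≈ -144.22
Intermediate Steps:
Q = -112/15 (Q = -112*1/15 = -112/15 ≈ -7.4667)
(-62*(-115) - 63)/T(-49, Q) = (-62*(-115) - 63)/(-49) = (7130 - 63)*(-1/49) = 7067*(-1/49) = -7067/49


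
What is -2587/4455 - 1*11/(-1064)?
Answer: -2703563/4740120 ≈ -0.57036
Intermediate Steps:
-2587/4455 - 1*11/(-1064) = -2587*1/4455 - 11*(-1/1064) = -2587/4455 + 11/1064 = -2703563/4740120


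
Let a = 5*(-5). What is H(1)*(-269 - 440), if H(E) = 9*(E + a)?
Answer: 153144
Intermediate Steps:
a = -25
H(E) = -225 + 9*E (H(E) = 9*(E - 25) = 9*(-25 + E) = -225 + 9*E)
H(1)*(-269 - 440) = (-225 + 9*1)*(-269 - 440) = (-225 + 9)*(-709) = -216*(-709) = 153144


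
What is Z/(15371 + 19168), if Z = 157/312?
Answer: 157/10776168 ≈ 1.4569e-5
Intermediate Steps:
Z = 157/312 (Z = 157*(1/312) = 157/312 ≈ 0.50321)
Z/(15371 + 19168) = 157/(312*(15371 + 19168)) = (157/312)/34539 = (157/312)*(1/34539) = 157/10776168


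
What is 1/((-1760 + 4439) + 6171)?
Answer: 1/8850 ≈ 0.00011299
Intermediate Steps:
1/((-1760 + 4439) + 6171) = 1/(2679 + 6171) = 1/8850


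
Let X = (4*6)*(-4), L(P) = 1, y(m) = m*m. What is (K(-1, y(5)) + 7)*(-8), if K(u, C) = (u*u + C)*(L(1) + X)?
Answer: 19704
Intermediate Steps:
y(m) = m**2
X = -96 (X = 24*(-4) = -96)
K(u, C) = -95*C - 95*u**2 (K(u, C) = (u*u + C)*(1 - 96) = (u**2 + C)*(-95) = (C + u**2)*(-95) = -95*C - 95*u**2)
(K(-1, y(5)) + 7)*(-8) = ((-95*5**2 - 95*(-1)**2) + 7)*(-8) = ((-95*25 - 95*1) + 7)*(-8) = ((-2375 - 95) + 7)*(-8) = (-2470 + 7)*(-8) = -2463*(-8) = 19704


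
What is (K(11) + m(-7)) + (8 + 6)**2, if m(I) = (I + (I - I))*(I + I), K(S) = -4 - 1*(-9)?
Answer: 299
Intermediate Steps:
K(S) = 5 (K(S) = -4 + 9 = 5)
m(I) = 2*I**2 (m(I) = (I + 0)*(2*I) = I*(2*I) = 2*I**2)
(K(11) + m(-7)) + (8 + 6)**2 = (5 + 2*(-7)**2) + (8 + 6)**2 = (5 + 2*49) + 14**2 = (5 + 98) + 196 = 103 + 196 = 299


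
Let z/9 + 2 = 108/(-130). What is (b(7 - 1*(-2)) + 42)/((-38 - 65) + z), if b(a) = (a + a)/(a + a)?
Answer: -2795/8351 ≈ -0.33469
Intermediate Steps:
z = -1656/65 (z = -18 + 9*(108/(-130)) = -18 + 9*(108*(-1/130)) = -18 + 9*(-54/65) = -18 - 486/65 = -1656/65 ≈ -25.477)
b(a) = 1 (b(a) = (2*a)/((2*a)) = (2*a)*(1/(2*a)) = 1)
(b(7 - 1*(-2)) + 42)/((-38 - 65) + z) = (1 + 42)/((-38 - 65) - 1656/65) = 43/(-103 - 1656/65) = 43/(-8351/65) = 43*(-65/8351) = -2795/8351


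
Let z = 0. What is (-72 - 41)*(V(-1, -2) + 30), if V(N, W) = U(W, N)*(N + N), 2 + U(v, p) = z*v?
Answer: -3842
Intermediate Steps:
U(v, p) = -2 (U(v, p) = -2 + 0*v = -2 + 0 = -2)
V(N, W) = -4*N (V(N, W) = -2*(N + N) = -4*N)
(-72 - 41)*(V(-1, -2) + 30) = (-72 - 41)*(-4*(-1) + 30) = -113*(4 + 30) = -113*34 = -3842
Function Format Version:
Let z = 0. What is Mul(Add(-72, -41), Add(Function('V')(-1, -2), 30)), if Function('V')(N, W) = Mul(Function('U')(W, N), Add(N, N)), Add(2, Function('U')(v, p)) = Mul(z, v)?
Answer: -3842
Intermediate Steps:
Function('U')(v, p) = -2 (Function('U')(v, p) = Add(-2, Mul(0, v)) = Add(-2, 0) = -2)
Function('V')(N, W) = Mul(-4, N) (Function('V')(N, W) = Mul(-2, Add(N, N)) = Mul(-2, Mul(2, N)) = Mul(-4, N))
Mul(Add(-72, -41), Add(Function('V')(-1, -2), 30)) = Mul(Add(-72, -41), Add(Mul(-4, -1), 30)) = Mul(-113, Add(4, 30)) = Mul(-113, 34) = -3842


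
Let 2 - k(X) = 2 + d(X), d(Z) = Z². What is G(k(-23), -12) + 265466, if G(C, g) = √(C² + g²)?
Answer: 265466 + √279985 ≈ 2.6600e+5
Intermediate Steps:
k(X) = -X² (k(X) = 2 - (2 + X²) = 2 + (-2 - X²) = -X²)
G(k(-23), -12) + 265466 = √((-1*(-23)²)² + (-12)²) + 265466 = √((-1*529)² + 144) + 265466 = √((-529)² + 144) + 265466 = √(279841 + 144) + 265466 = √279985 + 265466 = 265466 + √279985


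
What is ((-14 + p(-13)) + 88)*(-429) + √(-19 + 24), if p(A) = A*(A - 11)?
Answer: -165594 + √5 ≈ -1.6559e+5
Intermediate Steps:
p(A) = A*(-11 + A)
((-14 + p(-13)) + 88)*(-429) + √(-19 + 24) = ((-14 - 13*(-11 - 13)) + 88)*(-429) + √(-19 + 24) = ((-14 - 13*(-24)) + 88)*(-429) + √5 = ((-14 + 312) + 88)*(-429) + √5 = (298 + 88)*(-429) + √5 = 386*(-429) + √5 = -165594 + √5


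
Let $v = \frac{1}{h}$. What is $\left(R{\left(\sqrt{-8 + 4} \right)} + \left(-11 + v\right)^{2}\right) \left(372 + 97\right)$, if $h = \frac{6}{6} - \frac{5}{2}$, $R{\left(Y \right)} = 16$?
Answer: $\frac{642061}{9} \approx 71340.0$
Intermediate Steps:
$h = - \frac{3}{2}$ ($h = 6 \cdot \frac{1}{6} - \frac{5}{2} = 1 - \frac{5}{2} = - \frac{3}{2} \approx -1.5$)
$v = - \frac{2}{3}$ ($v = \frac{1}{- \frac{3}{2}} = - \frac{2}{3} \approx -0.66667$)
$\left(R{\left(\sqrt{-8 + 4} \right)} + \left(-11 + v\right)^{2}\right) \left(372 + 97\right) = \left(16 + \left(-11 - \frac{2}{3}\right)^{2}\right) \left(372 + 97\right) = \left(16 + \left(- \frac{35}{3}\right)^{2}\right) 469 = \left(16 + \frac{1225}{9}\right) 469 = \frac{1369}{9} \cdot 469 = \frac{642061}{9}$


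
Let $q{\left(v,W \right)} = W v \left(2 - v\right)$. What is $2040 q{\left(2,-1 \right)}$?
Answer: $0$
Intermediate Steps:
$q{\left(v,W \right)} = W v \left(2 - v\right)$
$2040 q{\left(2,-1 \right)} = 2040 \left(\left(-1\right) 2 \left(2 - 2\right)\right) = 2040 \left(\left(-1\right) 2 \cdot 0\right) = 2040 \cdot 0 = 0$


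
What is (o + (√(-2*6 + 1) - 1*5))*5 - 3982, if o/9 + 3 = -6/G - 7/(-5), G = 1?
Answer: -4349 + 5*I*√11 ≈ -4349.0 + 16.583*I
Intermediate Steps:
o = -342/5 (o = -27 + 9*(-6/1 - 7/(-5)) = -27 + 9*(-6*1 - 7*(-⅕)) = -27 + 9*(-6 + 7/5) = -27 + 9*(-23/5) = -27 - 207/5 = -342/5 ≈ -68.400)
(o + (√(-2*6 + 1) - 1*5))*5 - 3982 = (-342/5 + (√(-2*6 + 1) - 1*5))*5 - 3982 = (-342/5 + (√(-12 + 1) - 5))*5 - 3982 = (-342/5 + (√(-11) - 5))*5 - 3982 = (-342/5 + (I*√11 - 5))*5 - 3982 = (-342/5 + (-5 + I*√11))*5 - 3982 = (-367/5 + I*√11)*5 - 3982 = (-367 + 5*I*√11) - 3982 = -4349 + 5*I*√11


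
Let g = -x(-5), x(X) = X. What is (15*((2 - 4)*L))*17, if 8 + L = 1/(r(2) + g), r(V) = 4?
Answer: 12070/3 ≈ 4023.3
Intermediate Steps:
g = 5 (g = -1*(-5) = 5)
L = -71/9 (L = -8 + 1/(4 + 5) = -8 + 1/9 = -71/9 ≈ -7.8889)
(15*((2 - 4)*L))*17 = (15*((2 - 4)*(-71/9)))*17 = (15*(-2*(-71/9)))*17 = (15*(142/9))*17 = (710/3)*17 = 12070/3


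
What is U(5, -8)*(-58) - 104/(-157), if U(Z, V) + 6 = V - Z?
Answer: 173118/157 ≈ 1102.7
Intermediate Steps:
U(Z, V) = -6 + V - Z (U(Z, V) = -6 + (V - Z) = -6 + V - Z)
U(5, -8)*(-58) - 104/(-157) = (-6 - 8 - 1*5)*(-58) - 104/(-157) = (-6 - 8 - 5)*(-58) - 104*(-1/157) = -19*(-58) + 104/157 = 1102 + 104/157 = 173118/157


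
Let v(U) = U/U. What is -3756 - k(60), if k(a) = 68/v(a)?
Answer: -3824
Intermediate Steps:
v(U) = 1
k(a) = 68 (k(a) = 68/1 = 68*1 = 68)
-3756 - k(60) = -3756 - 1*68 = -3756 - 68 = -3824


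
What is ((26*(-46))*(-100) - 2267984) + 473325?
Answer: -1675059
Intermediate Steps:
((26*(-46))*(-100) - 2267984) + 473325 = (-1196*(-100) - 2267984) + 473325 = (119600 - 2267984) + 473325 = -2148384 + 473325 = -1675059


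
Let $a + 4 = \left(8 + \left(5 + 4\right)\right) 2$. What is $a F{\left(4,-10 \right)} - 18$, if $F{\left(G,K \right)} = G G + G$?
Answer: $582$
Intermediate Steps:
$F{\left(G,K \right)} = G + G^{2}$ ($F{\left(G,K \right)} = G^{2} + G = G + G^{2}$)
$a = 30$ ($a = -4 + \left(8 + \left(5 + 4\right)\right) 2 = -4 + \left(8 + 9\right) 2 = -4 + 17 \cdot 2 = -4 + 34 = 30$)
$a F{\left(4,-10 \right)} - 18 = 30 \cdot 4 \left(1 + 4\right) - 18 = 30 \cdot 4 \cdot 5 - 18 = 30 \cdot 20 - 18 = 600 - 18 = 582$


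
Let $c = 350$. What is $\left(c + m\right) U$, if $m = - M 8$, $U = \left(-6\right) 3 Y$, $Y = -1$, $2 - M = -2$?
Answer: $5724$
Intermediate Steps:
$M = 4$ ($M = 2 - -2 = 2 + 2 = 4$)
$U = 18$ ($U = \left(-6\right) 3 \left(-1\right) = \left(-18\right) \left(-1\right) = 18$)
$m = -32$ ($m = \left(-1\right) 4 \cdot 8 = \left(-4\right) 8 = -32$)
$\left(c + m\right) U = \left(350 - 32\right) 18 = 318 \cdot 18 = 5724$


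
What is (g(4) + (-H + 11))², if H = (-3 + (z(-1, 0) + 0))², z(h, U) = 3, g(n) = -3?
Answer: 64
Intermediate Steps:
H = 0 (H = (-3 + (3 + 0))² = (-3 + 3)² = 0² = 0)
(g(4) + (-H + 11))² = (-3 + (-1*0 + 11))² = (-3 + (0 + 11))² = (-3 + 11)² = 8² = 64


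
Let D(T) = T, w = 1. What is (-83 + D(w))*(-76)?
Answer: 6232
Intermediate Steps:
(-83 + D(w))*(-76) = (-83 + 1)*(-76) = -82*(-76) = 6232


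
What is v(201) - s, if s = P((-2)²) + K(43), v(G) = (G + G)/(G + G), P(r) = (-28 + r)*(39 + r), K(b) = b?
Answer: 990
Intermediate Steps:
v(G) = 1 (v(G) = (2*G)/((2*G)) = (2*G)*(1/(2*G)) = 1)
s = -989 (s = (-1092 + ((-2)²)² + 11*(-2)²) + 43 = (-1092 + 4² + 11*4) + 43 = (-1092 + 16 + 44) + 43 = -1032 + 43 = -989)
v(201) - s = 1 - 1*(-989) = 1 + 989 = 990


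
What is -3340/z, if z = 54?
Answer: -1670/27 ≈ -61.852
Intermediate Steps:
-3340/z = -3340/54 = (1/54)*(-3340) = -1670/27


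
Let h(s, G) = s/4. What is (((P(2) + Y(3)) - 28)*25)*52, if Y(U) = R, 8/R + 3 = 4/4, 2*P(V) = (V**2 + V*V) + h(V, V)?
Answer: -36075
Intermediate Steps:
h(s, G) = s/4 (h(s, G) = s*(1/4) = s/4)
P(V) = V**2 + V/8 (P(V) = ((V**2 + V*V) + V/4)/2 = ((V**2 + V**2) + V/4)/2 = (2*V**2 + V/4)/2 = V**2 + V/8)
R = -4 (R = 8/(-3 + 4/4) = 8/(-3 + 4*(1/4)) = 8/(-3 + 1) = 8/(-2) = 8*(-1/2) = -4)
Y(U) = -4
(((P(2) + Y(3)) - 28)*25)*52 = (((2*(1/8 + 2) - 4) - 28)*25)*52 = (((2*(17/8) - 4) - 28)*25)*52 = (((17/4 - 4) - 28)*25)*52 = ((1/4 - 28)*25)*52 = -111/4*25*52 = -2775/4*52 = -36075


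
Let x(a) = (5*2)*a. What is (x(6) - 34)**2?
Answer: 676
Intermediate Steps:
x(a) = 10*a
(x(6) - 34)**2 = (10*6 - 34)**2 = (60 - 34)**2 = 26**2 = 676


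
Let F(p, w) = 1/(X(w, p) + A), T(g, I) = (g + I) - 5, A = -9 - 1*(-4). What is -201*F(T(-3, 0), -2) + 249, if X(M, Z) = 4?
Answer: 450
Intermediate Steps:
A = -5 (A = -9 + 4 = -5)
T(g, I) = -5 + I + g (T(g, I) = (I + g) - 5 = -5 + I + g)
F(p, w) = -1 (F(p, w) = 1/(4 - 5) = 1/(-1) = -1)
-201*F(T(-3, 0), -2) + 249 = -201*(-1) + 249 = 201 + 249 = 450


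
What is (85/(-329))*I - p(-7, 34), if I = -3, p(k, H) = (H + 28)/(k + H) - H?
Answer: 288509/8883 ≈ 32.479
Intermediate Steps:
p(k, H) = -H + (28 + H)/(H + k) (p(k, H) = (28 + H)/(H + k) - H = -H + (28 + H)/(H + k))
(85/(-329))*I - p(-7, 34) = (85/(-329))*(-3) - (28 + 34 - 1*34² - 1*34*(-7))/(34 - 7) = (85*(-1/329))*(-3) - (28 + 34 - 1*1156 + 238)/27 = -85/329*(-3) - (28 + 34 - 1156 + 238)/27 = 255/329 - (-856)/27 = 255/329 - 1*(-856/27) = 255/329 + 856/27 = 288509/8883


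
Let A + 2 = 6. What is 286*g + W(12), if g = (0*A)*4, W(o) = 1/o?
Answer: 1/12 ≈ 0.083333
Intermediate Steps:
A = 4 (A = -2 + 6 = 4)
g = 0 (g = (0*4)*4 = 0*4 = 0)
286*g + W(12) = 286*0 + 1/12 = 0 + 1/12 = 1/12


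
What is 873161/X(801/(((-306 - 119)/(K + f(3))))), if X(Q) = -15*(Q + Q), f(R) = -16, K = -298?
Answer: -74218685/1509084 ≈ -49.181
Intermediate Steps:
X(Q) = -30*Q
873161/X(801/(((-306 - 119)/(K + f(3))))) = 873161/((-24030/((-306 - 119)/(-298 - 16)))) = 873161/((-24030/((-425/(-314))))) = 873161/((-24030/((-425*(-1/314))))) = 873161/((-24030/425/314)) = 873161/((-24030*314/425)) = 873161/((-30*251514/425)) = 873161/(-1509084/85) = 873161*(-85/1509084) = -74218685/1509084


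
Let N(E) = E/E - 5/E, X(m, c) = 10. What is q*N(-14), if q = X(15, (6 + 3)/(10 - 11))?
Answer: 95/7 ≈ 13.571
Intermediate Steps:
q = 10
N(E) = 1 - 5/E
q*N(-14) = 10*((-5 - 14)/(-14)) = 10*(-1/14*(-19)) = 10*(19/14) = 95/7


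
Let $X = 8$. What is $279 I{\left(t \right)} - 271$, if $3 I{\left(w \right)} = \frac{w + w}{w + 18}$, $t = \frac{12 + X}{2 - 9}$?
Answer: $- \frac{16223}{53} \approx -306.09$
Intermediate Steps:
$t = - \frac{20}{7}$ ($t = \frac{12 + 8}{2 - 9} = \frac{20}{-7} = 20 \left(- \frac{1}{7}\right) = - \frac{20}{7} \approx -2.8571$)
$I{\left(w \right)} = \frac{2 w}{3 \left(18 + w\right)}$ ($I{\left(w \right)} = \frac{\left(w + w\right) \frac{1}{w + 18}}{3} = \frac{2 w \frac{1}{18 + w}}{3} = \frac{2 w}{3 \left(18 + w\right)}$)
$279 I{\left(t \right)} - 271 = 279 \cdot \frac{2}{3} \left(- \frac{20}{7}\right) \frac{1}{18 - \frac{20}{7}} - 271 = 279 \cdot \frac{2}{3} \left(- \frac{20}{7}\right) \frac{1}{\frac{106}{7}} - 271 = 279 \cdot \frac{2}{3} \left(- \frac{20}{7}\right) \frac{7}{106} - 271 = 279 \left(- \frac{20}{159}\right) - 271 = - \frac{1860}{53} - 271 = - \frac{16223}{53}$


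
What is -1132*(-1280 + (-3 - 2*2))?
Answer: 1456884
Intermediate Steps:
-1132*(-1280 + (-3 - 2*2)) = -1132*(-1280 + (-3 - 4)) = -1132*(-1280 - 7) = -1132*(-1287) = 1456884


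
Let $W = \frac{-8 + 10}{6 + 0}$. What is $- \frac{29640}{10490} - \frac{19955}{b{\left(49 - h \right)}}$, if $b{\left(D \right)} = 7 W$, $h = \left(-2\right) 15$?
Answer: $- \frac{62819133}{7343} \approx -8555.0$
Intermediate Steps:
$W = \frac{1}{3}$ ($W = \frac{2}{6} = 2 \cdot \frac{1}{6} = \frac{1}{3} \approx 0.33333$)
$h = -30$
$b{\left(D \right)} = \frac{7}{3}$ ($b{\left(D \right)} = 7 \cdot \frac{1}{3} = \frac{7}{3}$)
$- \frac{29640}{10490} - \frac{19955}{b{\left(49 - h \right)}} = - \frac{29640}{10490} - \frac{19955}{\frac{7}{3}} = \left(-29640\right) \frac{1}{10490} - \frac{59865}{7} = - \frac{2964}{1049} - \frac{59865}{7} = - \frac{62819133}{7343}$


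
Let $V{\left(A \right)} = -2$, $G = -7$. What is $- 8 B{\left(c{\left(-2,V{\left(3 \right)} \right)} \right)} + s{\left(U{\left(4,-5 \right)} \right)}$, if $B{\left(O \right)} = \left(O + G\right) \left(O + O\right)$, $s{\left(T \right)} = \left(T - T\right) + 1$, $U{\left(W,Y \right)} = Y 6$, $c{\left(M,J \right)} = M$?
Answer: $-287$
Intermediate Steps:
$U{\left(W,Y \right)} = 6 Y$
$s{\left(T \right)} = 1$ ($s{\left(T \right)} = 0 + 1 = 1$)
$B{\left(O \right)} = 2 O \left(-7 + O\right)$ ($B{\left(O \right)} = \left(O - 7\right) \left(O + O\right) = \left(-7 + O\right) 2 O = 2 O \left(-7 + O\right)$)
$- 8 B{\left(c{\left(-2,V{\left(3 \right)} \right)} \right)} + s{\left(U{\left(4,-5 \right)} \right)} = - 8 \cdot 2 \left(-2\right) \left(-7 - 2\right) + 1 = - 8 \cdot 2 \left(-2\right) \left(-9\right) + 1 = \left(-8\right) 36 + 1 = -288 + 1 = -287$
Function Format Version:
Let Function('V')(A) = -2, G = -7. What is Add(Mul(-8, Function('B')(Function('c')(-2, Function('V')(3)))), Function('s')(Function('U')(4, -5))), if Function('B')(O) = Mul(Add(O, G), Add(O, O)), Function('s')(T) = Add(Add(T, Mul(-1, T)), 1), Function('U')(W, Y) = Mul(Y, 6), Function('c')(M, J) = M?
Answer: -287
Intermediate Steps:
Function('U')(W, Y) = Mul(6, Y)
Function('s')(T) = 1 (Function('s')(T) = Add(0, 1) = 1)
Function('B')(O) = Mul(2, O, Add(-7, O)) (Function('B')(O) = Mul(Add(O, -7), Add(O, O)) = Mul(Add(-7, O), Mul(2, O)) = Mul(2, O, Add(-7, O)))
Add(Mul(-8, Function('B')(Function('c')(-2, Function('V')(3)))), Function('s')(Function('U')(4, -5))) = Add(Mul(-8, Mul(2, -2, Add(-7, -2))), 1) = Add(Mul(-8, Mul(2, -2, -9)), 1) = Add(Mul(-8, 36), 1) = Add(-288, 1) = -287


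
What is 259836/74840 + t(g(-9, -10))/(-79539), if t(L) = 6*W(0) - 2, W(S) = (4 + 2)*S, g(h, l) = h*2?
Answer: 5166811321/1488174690 ≈ 3.4719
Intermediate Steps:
g(h, l) = 2*h
W(S) = 6*S
t(L) = -2 (t(L) = 6*(6*0) - 2 = 6*0 - 2 = 0 - 2 = -2)
259836/74840 + t(g(-9, -10))/(-79539) = 259836/74840 - 2/(-79539) = 259836*(1/74840) - 2*(-1/79539) = 64959/18710 + 2/79539 = 5166811321/1488174690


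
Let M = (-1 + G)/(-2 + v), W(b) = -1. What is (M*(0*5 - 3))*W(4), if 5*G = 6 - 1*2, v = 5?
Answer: -1/5 ≈ -0.20000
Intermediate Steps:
G = 4/5 (G = (6 - 1*2)/5 = (6 - 2)/5 = (1/5)*4 = 4/5 ≈ 0.80000)
M = -1/15 (M = (-1 + 4/5)/(-2 + 5) = -1/5/3 = -1/5*1/3 = -1/15 ≈ -0.066667)
(M*(0*5 - 3))*W(4) = -(0*5 - 3)/15*(-1) = -(0 - 3)/15*(-1) = -1/15*(-3)*(-1) = (1/5)*(-1) = -1/5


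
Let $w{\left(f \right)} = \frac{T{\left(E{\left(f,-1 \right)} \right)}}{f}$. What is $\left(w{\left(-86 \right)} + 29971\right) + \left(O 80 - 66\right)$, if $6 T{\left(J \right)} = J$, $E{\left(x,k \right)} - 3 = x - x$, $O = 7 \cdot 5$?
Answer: $\frac{5625259}{172} \approx 32705.0$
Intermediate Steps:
$O = 35$
$E{\left(x,k \right)} = 3$ ($E{\left(x,k \right)} = 3 + \left(x - x\right) = 3 + 0 = 3$)
$T{\left(J \right)} = \frac{J}{6}$
$w{\left(f \right)} = \frac{1}{2 f}$ ($w{\left(f \right)} = \frac{\frac{1}{6} \cdot 3}{f} = \frac{1}{2 f}$)
$\left(w{\left(-86 \right)} + 29971\right) + \left(O 80 - 66\right) = \left(\frac{1}{2 \left(-86\right)} + 29971\right) + \left(35 \cdot 80 - 66\right) = \left(\frac{1}{2} \left(- \frac{1}{86}\right) + 29971\right) + \left(2800 - 66\right) = \left(- \frac{1}{172} + 29971\right) + 2734 = \frac{5155011}{172} + 2734 = \frac{5625259}{172}$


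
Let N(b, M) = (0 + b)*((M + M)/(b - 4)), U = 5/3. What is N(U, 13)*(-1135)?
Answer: 147550/7 ≈ 21079.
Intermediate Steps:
U = 5/3 (U = 5*(1/3) = 5/3 ≈ 1.6667)
N(b, M) = 2*M*b/(-4 + b) (N(b, M) = b*((2*M)/(-4 + b)) = b*(2*M/(-4 + b)) = 2*M*b/(-4 + b))
N(U, 13)*(-1135) = (2*13*(5/3)/(-4 + 5/3))*(-1135) = (2*13*(5/3)/(-7/3))*(-1135) = (2*13*(5/3)*(-3/7))*(-1135) = -130/7*(-1135) = 147550/7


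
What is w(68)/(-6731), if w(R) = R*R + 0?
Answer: -4624/6731 ≈ -0.68697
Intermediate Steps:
w(R) = R**2 (w(R) = R**2 + 0 = R**2)
w(68)/(-6731) = 68**2/(-6731) = 4624*(-1/6731) = -4624/6731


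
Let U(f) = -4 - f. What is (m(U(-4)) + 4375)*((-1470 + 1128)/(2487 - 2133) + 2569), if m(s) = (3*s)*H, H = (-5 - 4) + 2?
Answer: 662873750/59 ≈ 1.1235e+7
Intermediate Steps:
H = -7 (H = -9 + 2 = -7)
m(s) = -21*s (m(s) = (3*s)*(-7) = -21*s)
(m(U(-4)) + 4375)*((-1470 + 1128)/(2487 - 2133) + 2569) = (-21*(-4 - 1*(-4)) + 4375)*((-1470 + 1128)/(2487 - 2133) + 2569) = (-21*(-4 + 4) + 4375)*(-342/354 + 2569) = (-21*0 + 4375)*(-342*1/354 + 2569) = (0 + 4375)*(-57/59 + 2569) = 4375*(151514/59) = 662873750/59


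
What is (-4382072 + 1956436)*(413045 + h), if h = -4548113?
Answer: 10030169803248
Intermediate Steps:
(-4382072 + 1956436)*(413045 + h) = (-4382072 + 1956436)*(413045 - 4548113) = -2425636*(-4135068) = 10030169803248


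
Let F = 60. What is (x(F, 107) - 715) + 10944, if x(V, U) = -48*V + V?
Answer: 7409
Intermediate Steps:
x(V, U) = -47*V
(x(F, 107) - 715) + 10944 = (-47*60 - 715) + 10944 = (-2820 - 715) + 10944 = -3535 + 10944 = 7409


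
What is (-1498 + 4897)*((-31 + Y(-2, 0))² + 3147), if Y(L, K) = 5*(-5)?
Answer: 21355917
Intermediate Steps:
Y(L, K) = -25
(-1498 + 4897)*((-31 + Y(-2, 0))² + 3147) = (-1498 + 4897)*((-31 - 25)² + 3147) = 3399*((-56)² + 3147) = 3399*(3136 + 3147) = 3399*6283 = 21355917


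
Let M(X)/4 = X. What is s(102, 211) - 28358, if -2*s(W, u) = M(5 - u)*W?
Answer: 13666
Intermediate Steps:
M(X) = 4*X
s(W, u) = -W*(20 - 4*u)/2 (s(W, u) = -4*(5 - u)*W/2 = -(20 - 4*u)*W/2 = -W*(20 - 4*u)/2)
s(102, 211) - 28358 = 2*102*(-5 + 211) - 28358 = 2*102*206 - 28358 = 42024 - 28358 = 13666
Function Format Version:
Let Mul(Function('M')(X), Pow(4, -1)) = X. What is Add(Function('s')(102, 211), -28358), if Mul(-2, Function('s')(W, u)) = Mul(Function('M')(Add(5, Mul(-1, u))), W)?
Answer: 13666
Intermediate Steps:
Function('M')(X) = Mul(4, X)
Function('s')(W, u) = Mul(Rational(-1, 2), W, Add(20, Mul(-4, u))) (Function('s')(W, u) = Mul(Rational(-1, 2), Mul(Mul(4, Add(5, Mul(-1, u))), W)) = Mul(Rational(-1, 2), Mul(Add(20, Mul(-4, u)), W)) = Mul(Rational(-1, 2), Mul(W, Add(20, Mul(-4, u)))) = Mul(Rational(-1, 2), W, Add(20, Mul(-4, u))))
Add(Function('s')(102, 211), -28358) = Add(Mul(2, 102, Add(-5, 211)), -28358) = Add(Mul(2, 102, 206), -28358) = Add(42024, -28358) = 13666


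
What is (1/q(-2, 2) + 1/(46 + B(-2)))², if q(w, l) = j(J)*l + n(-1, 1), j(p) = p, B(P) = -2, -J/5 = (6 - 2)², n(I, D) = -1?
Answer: 13689/50183056 ≈ 0.00027278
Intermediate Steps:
J = -80 (J = -5*(6 - 2)² = -5*4² = -5*16 = -80)
q(w, l) = -1 - 80*l (q(w, l) = -80*l - 1 = -1 - 80*l)
(1/q(-2, 2) + 1/(46 + B(-2)))² = (1/(-1 - 80*2) + 1/(46 - 2))² = (1/(-1 - 160) + 1/44)² = (1/(-161) + 1/44)² = (-1/161 + 1/44)² = (117/7084)² = 13689/50183056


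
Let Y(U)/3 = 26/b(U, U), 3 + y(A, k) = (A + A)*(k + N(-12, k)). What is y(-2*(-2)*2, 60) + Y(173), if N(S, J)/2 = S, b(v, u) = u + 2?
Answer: 100353/175 ≈ 573.45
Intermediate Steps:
b(v, u) = 2 + u
N(S, J) = 2*S
y(A, k) = -3 + 2*A*(-24 + k) (y(A, k) = -3 + (A + A)*(k + 2*(-12)) = -3 + (2*A)*(k - 24) = -3 + (2*A)*(-24 + k) = -3 + 2*A*(-24 + k))
Y(U) = 78/(2 + U) (Y(U) = 3*(26/(2 + U)) = 78/(2 + U))
y(-2*(-2)*2, 60) + Y(173) = (-3 - 48*(-2*(-2))*2 + 2*(-2*(-2)*2)*60) + 78/(2 + 173) = (-3 - 192*2 + 2*(4*2)*60) + 78/175 = (-3 - 48*8 + 2*8*60) + 78*(1/175) = (-3 - 384 + 960) + 78/175 = 573 + 78/175 = 100353/175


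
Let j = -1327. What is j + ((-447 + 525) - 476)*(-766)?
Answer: 303541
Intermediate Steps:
j + ((-447 + 525) - 476)*(-766) = -1327 + ((-447 + 525) - 476)*(-766) = -1327 + (78 - 476)*(-766) = -1327 - 398*(-766) = -1327 + 304868 = 303541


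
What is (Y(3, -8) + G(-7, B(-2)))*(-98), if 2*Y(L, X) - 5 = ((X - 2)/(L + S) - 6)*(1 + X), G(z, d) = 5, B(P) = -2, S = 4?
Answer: -3283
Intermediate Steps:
Y(L, X) = 5/2 + (1 + X)*(-6 + (-2 + X)/(4 + L))/2 (Y(L, X) = 5/2 + (((X - 2)/(L + 4) - 6)*(1 + X))/2 = 5/2 + (((-2 + X)/(4 + L) - 6)*(1 + X))/2 = 5/2 + ((-6 + (-2 + X)/(4 + L))*(1 + X))/2 = 5/2 + ((1 + X)*(-6 + (-2 + X)/(4 + L)))/2 = 5/2 + (1 + X)*(-6 + (-2 + X)/(4 + L))/2)
(Y(3, -8) + G(-7, B(-2)))*(-98) = ((-6 + (-8)² - 1*3 - 25*(-8) - 6*3*(-8))/(2*(4 + 3)) + 5)*(-98) = ((½)*(-6 + 64 - 3 + 200 + 144)/7 + 5)*(-98) = ((½)*(⅐)*399 + 5)*(-98) = (57/2 + 5)*(-98) = (67/2)*(-98) = -3283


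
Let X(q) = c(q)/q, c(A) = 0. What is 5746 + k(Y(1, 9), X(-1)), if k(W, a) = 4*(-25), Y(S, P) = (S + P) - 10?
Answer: 5646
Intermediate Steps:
Y(S, P) = -10 + P + S (Y(S, P) = (P + S) - 10 = -10 + P + S)
X(q) = 0 (X(q) = 0/q = 0)
k(W, a) = -100
5746 + k(Y(1, 9), X(-1)) = 5746 - 100 = 5646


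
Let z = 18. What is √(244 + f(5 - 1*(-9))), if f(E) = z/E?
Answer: √12019/7 ≈ 15.662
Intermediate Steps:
f(E) = 18/E
√(244 + f(5 - 1*(-9))) = √(244 + 18/(5 - 1*(-9))) = √(244 + 18/(5 + 9)) = √(244 + 18/14) = √(244 + 18*(1/14)) = √(244 + 9/7) = √(1717/7) = √12019/7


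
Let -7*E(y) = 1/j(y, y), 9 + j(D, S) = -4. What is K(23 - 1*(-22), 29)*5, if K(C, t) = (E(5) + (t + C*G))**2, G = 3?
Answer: 1113778125/8281 ≈ 1.3450e+5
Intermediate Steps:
j(D, S) = -13 (j(D, S) = -9 - 4 = -13)
E(y) = 1/91 (E(y) = -1/7/(-13) = -1/7*(-1/13) = 1/91)
K(C, t) = (1/91 + t + 3*C)**2 (K(C, t) = (1/91 + (t + C*3))**2 = (1/91 + (t + 3*C))**2 = (1/91 + t + 3*C)**2)
K(23 - 1*(-22), 29)*5 = ((1 + 91*29 + 273*(23 - 1*(-22)))**2/8281)*5 = ((1 + 2639 + 273*(23 + 22))**2/8281)*5 = ((1 + 2639 + 273*45)**2/8281)*5 = ((1 + 2639 + 12285)**2/8281)*5 = ((1/8281)*14925**2)*5 = ((1/8281)*222755625)*5 = (222755625/8281)*5 = 1113778125/8281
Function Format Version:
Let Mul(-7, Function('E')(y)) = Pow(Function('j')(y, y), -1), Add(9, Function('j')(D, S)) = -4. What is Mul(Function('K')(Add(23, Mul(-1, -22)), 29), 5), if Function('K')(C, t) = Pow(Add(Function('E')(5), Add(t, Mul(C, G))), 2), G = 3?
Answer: Rational(1113778125, 8281) ≈ 1.3450e+5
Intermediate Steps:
Function('j')(D, S) = -13 (Function('j')(D, S) = Add(-9, -4) = -13)
Function('E')(y) = Rational(1, 91) (Function('E')(y) = Mul(Rational(-1, 7), Pow(-13, -1)) = Mul(Rational(-1, 7), Rational(-1, 13)) = Rational(1, 91))
Function('K')(C, t) = Pow(Add(Rational(1, 91), t, Mul(3, C)), 2) (Function('K')(C, t) = Pow(Add(Rational(1, 91), Add(t, Mul(C, 3))), 2) = Pow(Add(Rational(1, 91), Add(t, Mul(3, C))), 2) = Pow(Add(Rational(1, 91), t, Mul(3, C)), 2))
Mul(Function('K')(Add(23, Mul(-1, -22)), 29), 5) = Mul(Mul(Rational(1, 8281), Pow(Add(1, Mul(91, 29), Mul(273, Add(23, Mul(-1, -22)))), 2)), 5) = Mul(Mul(Rational(1, 8281), Pow(Add(1, 2639, Mul(273, Add(23, 22))), 2)), 5) = Mul(Mul(Rational(1, 8281), Pow(Add(1, 2639, Mul(273, 45)), 2)), 5) = Mul(Mul(Rational(1, 8281), Pow(Add(1, 2639, 12285), 2)), 5) = Mul(Mul(Rational(1, 8281), Pow(14925, 2)), 5) = Mul(Mul(Rational(1, 8281), 222755625), 5) = Mul(Rational(222755625, 8281), 5) = Rational(1113778125, 8281)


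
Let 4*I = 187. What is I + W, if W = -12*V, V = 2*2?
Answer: -5/4 ≈ -1.2500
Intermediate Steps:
V = 4
W = -48 (W = -12*4 = -48)
I = 187/4 (I = (¼)*187 = 187/4 ≈ 46.750)
I + W = 187/4 - 48 = -5/4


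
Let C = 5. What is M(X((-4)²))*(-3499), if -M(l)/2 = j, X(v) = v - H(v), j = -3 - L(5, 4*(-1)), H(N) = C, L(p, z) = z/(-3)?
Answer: -90974/3 ≈ -30325.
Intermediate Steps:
L(p, z) = -z/3 (L(p, z) = z*(-⅓) = -z/3)
H(N) = 5
j = -13/3 (j = -3 - (-1)*4*(-1)/3 = -3 - (-1)*(-4)/3 = -3 - 1*4/3 = -3 - 4/3 = -13/3 ≈ -4.3333)
X(v) = -5 + v (X(v) = v - 1*5 = v - 5 = -5 + v)
M(l) = 26/3 (M(l) = -2*(-13/3) = 26/3)
M(X((-4)²))*(-3499) = (26/3)*(-3499) = -90974/3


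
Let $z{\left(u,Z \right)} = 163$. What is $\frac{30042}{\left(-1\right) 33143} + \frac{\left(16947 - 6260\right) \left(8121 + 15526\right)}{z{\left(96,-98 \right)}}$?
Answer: $\frac{8375744555081}{5402309} \approx 1.5504 \cdot 10^{6}$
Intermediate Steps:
$\frac{30042}{\left(-1\right) 33143} + \frac{\left(16947 - 6260\right) \left(8121 + 15526\right)}{z{\left(96,-98 \right)}} = \frac{30042}{\left(-1\right) 33143} + \frac{\left(16947 - 6260\right) \left(8121 + 15526\right)}{163} = \frac{30042}{-33143} + 10687 \cdot 23647 \cdot \frac{1}{163} = 30042 \left(- \frac{1}{33143}\right) + 252715489 \cdot \frac{1}{163} = - \frac{30042}{33143} + \frac{252715489}{163} = \frac{8375744555081}{5402309}$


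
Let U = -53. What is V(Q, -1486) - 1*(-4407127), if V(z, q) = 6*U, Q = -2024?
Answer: 4406809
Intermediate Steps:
V(z, q) = -318 (V(z, q) = 6*(-53) = -318)
V(Q, -1486) - 1*(-4407127) = -318 - 1*(-4407127) = -318 + 4407127 = 4406809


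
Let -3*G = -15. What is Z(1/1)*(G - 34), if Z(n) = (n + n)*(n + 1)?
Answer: -116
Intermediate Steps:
G = 5 (G = -1/3*(-15) = 5)
Z(n) = 2*n*(1 + n) (Z(n) = (2*n)*(1 + n) = 2*n*(1 + n))
Z(1/1)*(G - 34) = (2*(1 + 1/1)/1)*(5 - 34) = (2*1*(1 + 1))*(-29) = (2*1*2)*(-29) = 4*(-29) = -116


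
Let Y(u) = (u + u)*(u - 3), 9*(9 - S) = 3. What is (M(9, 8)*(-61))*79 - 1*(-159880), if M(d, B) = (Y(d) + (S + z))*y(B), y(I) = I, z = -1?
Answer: -12897904/3 ≈ -4.2993e+6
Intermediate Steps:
S = 26/3 (S = 9 - 1/9*3 = 9 - 1/3 = 26/3 ≈ 8.6667)
Y(u) = 2*u*(-3 + u) (Y(u) = (2*u)*(-3 + u) = 2*u*(-3 + u))
M(d, B) = B*(23/3 + 2*d*(-3 + d)) (M(d, B) = (2*d*(-3 + d) + (26/3 - 1))*B = (2*d*(-3 + d) + 23/3)*B = (23/3 + 2*d*(-3 + d))*B = B*(23/3 + 2*d*(-3 + d)))
(M(9, 8)*(-61))*79 - 1*(-159880) = (((1/3)*8*(23 + 6*9*(-3 + 9)))*(-61))*79 - 1*(-159880) = (((1/3)*8*(23 + 6*9*6))*(-61))*79 + 159880 = (((1/3)*8*(23 + 324))*(-61))*79 + 159880 = (((1/3)*8*347)*(-61))*79 + 159880 = ((2776/3)*(-61))*79 + 159880 = -169336/3*79 + 159880 = -13377544/3 + 159880 = -12897904/3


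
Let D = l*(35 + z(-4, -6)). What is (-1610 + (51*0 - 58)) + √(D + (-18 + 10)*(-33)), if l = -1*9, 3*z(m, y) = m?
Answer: -1668 + I*√39 ≈ -1668.0 + 6.245*I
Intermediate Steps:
z(m, y) = m/3
l = -9
D = -303 (D = -9*(35 + (⅓)*(-4)) = -9*(35 - 4/3) = -9*101/3 = -303)
(-1610 + (51*0 - 58)) + √(D + (-18 + 10)*(-33)) = (-1610 + (51*0 - 58)) + √(-303 + (-18 + 10)*(-33)) = (-1610 + (0 - 58)) + √(-303 - 8*(-33)) = (-1610 - 58) + √(-303 + 264) = -1668 + √(-39) = -1668 + I*√39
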